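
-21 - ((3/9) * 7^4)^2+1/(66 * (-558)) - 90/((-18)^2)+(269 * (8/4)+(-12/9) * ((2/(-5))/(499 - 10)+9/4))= -19210076727029/30014820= -640019.72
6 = 6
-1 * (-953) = 953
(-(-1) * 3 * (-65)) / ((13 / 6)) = -90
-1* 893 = -893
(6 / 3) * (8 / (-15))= -16 / 15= -1.07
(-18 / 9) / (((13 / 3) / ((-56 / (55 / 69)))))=23184 / 715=32.43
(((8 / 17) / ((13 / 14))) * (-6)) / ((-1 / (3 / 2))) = 1008 / 221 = 4.56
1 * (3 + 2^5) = 35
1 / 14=0.07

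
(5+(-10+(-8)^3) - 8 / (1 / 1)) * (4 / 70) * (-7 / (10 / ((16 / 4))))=84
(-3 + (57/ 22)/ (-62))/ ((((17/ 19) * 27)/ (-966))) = 1410199/ 11594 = 121.63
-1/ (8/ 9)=-9/ 8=-1.12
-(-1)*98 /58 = 49 /29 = 1.69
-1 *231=-231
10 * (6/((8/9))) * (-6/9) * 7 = -315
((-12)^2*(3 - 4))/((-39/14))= 672/13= 51.69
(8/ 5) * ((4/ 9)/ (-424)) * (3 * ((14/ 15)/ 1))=-56/ 11925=-0.00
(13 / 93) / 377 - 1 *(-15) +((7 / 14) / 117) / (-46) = 145155229 / 9676836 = 15.00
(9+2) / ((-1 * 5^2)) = -0.44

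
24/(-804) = -2/67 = -0.03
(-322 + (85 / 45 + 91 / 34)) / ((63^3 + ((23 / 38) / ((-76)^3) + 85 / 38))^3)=-225433715645865314206351360 / 11103020748814730454828919404703422083601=-0.00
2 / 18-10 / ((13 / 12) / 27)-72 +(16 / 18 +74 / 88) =-182691 / 572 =-319.39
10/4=5/2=2.50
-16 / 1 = -16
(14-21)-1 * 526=-533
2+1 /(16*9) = 2.01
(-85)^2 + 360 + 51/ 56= 424811/ 56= 7585.91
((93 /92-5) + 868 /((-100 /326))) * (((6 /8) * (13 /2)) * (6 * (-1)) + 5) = 68716.48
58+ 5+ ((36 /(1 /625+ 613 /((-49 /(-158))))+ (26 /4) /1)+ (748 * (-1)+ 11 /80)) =-1095006845977 /1614234640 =-678.34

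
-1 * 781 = -781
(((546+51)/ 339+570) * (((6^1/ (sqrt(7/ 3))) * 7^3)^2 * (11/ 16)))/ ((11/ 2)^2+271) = 322507388511/ 136165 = 2368504.30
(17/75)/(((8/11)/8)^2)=2057/75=27.43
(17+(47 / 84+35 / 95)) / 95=28613 / 151620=0.19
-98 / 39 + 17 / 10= -317 / 390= -0.81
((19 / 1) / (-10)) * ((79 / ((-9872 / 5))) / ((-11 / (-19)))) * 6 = 85557 / 108592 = 0.79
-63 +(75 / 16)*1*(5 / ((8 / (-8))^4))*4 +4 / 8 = 125 / 4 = 31.25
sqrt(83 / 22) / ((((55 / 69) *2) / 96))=1656 *sqrt(1826) / 605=116.96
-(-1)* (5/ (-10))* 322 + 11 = -150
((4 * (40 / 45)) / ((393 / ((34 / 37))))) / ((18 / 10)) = 5440 / 1177821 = 0.00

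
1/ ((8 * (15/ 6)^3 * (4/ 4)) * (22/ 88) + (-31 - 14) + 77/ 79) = -316/ 4037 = -0.08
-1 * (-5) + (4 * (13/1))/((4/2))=31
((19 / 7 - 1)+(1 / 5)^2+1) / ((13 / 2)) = 964 / 2275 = 0.42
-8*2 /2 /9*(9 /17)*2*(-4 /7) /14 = 32 /833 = 0.04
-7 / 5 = -1.40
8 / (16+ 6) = 4 / 11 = 0.36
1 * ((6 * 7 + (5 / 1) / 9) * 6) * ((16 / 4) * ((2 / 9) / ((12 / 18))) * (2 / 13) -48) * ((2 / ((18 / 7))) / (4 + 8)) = -2498692 / 3159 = -790.98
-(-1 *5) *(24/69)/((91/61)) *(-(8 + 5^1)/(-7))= 2440/1127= 2.17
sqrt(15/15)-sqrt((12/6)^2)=-1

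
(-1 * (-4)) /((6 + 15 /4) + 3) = 16 /51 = 0.31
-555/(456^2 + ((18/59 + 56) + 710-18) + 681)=-32745/12352553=-0.00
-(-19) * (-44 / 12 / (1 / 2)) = -418 / 3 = -139.33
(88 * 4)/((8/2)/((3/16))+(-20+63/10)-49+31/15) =-3520/393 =-8.96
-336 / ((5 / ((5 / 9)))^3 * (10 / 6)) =-0.28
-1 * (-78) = 78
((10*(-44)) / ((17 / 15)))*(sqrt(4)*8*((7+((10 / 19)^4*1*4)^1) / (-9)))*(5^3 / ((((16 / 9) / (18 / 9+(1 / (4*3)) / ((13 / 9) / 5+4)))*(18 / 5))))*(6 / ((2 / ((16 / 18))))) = 530438.80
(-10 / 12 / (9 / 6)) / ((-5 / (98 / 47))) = 0.23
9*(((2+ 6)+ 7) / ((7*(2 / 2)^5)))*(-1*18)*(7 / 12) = -405 / 2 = -202.50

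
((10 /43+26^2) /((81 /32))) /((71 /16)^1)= 14887936 /247293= 60.20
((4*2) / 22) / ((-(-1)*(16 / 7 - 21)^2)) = 0.00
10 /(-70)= -1 /7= -0.14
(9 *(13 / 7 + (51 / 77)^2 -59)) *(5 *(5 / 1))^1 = -75644775 / 5929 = -12758.44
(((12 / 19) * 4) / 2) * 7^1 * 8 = 1344 / 19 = 70.74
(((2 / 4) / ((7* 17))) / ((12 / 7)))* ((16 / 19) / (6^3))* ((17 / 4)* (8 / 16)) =1 / 49248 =0.00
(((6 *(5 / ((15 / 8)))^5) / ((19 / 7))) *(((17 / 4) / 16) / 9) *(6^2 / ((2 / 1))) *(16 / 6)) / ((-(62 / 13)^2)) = -82374656 / 4436937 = -18.57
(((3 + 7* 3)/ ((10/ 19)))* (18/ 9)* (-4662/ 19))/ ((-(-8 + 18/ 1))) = 55944/ 25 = 2237.76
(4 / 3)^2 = 16 / 9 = 1.78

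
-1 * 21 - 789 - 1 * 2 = -812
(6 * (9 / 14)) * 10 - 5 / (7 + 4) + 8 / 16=5947 / 154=38.62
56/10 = 28/5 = 5.60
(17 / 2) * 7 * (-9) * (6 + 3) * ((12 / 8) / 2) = -3614.62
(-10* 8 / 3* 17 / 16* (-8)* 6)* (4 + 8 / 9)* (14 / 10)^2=586432 / 45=13031.82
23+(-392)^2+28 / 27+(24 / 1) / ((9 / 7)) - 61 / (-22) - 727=90871591 / 594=152982.48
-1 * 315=-315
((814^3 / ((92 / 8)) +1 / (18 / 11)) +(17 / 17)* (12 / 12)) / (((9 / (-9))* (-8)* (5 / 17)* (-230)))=-330084135467 / 3808800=-86663.55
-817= -817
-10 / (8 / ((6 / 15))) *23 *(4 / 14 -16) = 1265 / 7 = 180.71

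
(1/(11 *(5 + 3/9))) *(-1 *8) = -3/22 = -0.14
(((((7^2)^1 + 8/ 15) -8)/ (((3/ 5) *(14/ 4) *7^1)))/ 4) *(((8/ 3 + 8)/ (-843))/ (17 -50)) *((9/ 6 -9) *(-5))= 17800/ 1752597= 0.01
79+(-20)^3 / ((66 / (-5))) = 22607 / 33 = 685.06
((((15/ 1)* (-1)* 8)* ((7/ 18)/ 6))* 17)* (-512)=67697.78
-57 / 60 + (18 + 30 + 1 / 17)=16017 / 340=47.11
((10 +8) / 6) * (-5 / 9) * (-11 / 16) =55 / 48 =1.15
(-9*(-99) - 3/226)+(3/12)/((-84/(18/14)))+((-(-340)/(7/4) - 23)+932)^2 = 107916603989/88592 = 1218130.35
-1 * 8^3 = -512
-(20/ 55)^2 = -16/ 121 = -0.13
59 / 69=0.86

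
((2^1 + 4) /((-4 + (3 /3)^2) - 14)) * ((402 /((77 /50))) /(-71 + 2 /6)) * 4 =361800 /69377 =5.21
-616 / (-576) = 77 / 72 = 1.07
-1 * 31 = -31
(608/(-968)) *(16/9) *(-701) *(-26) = -22162816/1089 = -20351.53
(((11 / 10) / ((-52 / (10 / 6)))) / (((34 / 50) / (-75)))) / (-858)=-625 / 137904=-0.00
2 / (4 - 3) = 2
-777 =-777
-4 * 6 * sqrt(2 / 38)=-24 * sqrt(19) / 19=-5.51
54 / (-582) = -9 / 97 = -0.09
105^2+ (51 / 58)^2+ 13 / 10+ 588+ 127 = 197501671 / 16820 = 11742.07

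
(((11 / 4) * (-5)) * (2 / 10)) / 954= -11 / 3816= -0.00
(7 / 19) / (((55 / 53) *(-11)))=-371 / 11495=-0.03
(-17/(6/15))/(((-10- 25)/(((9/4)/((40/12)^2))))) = 1377/5600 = 0.25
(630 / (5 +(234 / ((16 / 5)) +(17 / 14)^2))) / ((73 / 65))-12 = -1253492 / 253091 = -4.95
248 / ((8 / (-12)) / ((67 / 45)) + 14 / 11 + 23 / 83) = 15170408 / 67415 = 225.03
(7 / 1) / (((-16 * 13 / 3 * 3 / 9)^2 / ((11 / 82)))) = 6237 / 3547648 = 0.00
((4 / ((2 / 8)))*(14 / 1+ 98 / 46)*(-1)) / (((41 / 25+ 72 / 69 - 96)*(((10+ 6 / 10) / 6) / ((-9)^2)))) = 6804000 / 53657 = 126.81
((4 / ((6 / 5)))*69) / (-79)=-230 / 79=-2.91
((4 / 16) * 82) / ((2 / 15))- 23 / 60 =4601 / 30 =153.37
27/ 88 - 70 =-6133/ 88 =-69.69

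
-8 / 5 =-1.60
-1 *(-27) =27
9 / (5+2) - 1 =2 / 7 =0.29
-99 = -99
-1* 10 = -10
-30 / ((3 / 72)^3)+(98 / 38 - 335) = -415052.42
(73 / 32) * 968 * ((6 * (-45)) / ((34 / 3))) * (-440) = 393510150 / 17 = 23147655.88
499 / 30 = 16.63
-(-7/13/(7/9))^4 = -6561/28561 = -0.23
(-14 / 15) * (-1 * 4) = 56 / 15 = 3.73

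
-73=-73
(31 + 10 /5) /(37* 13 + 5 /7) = 77 /1124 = 0.07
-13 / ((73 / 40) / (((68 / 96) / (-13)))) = 85 / 219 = 0.39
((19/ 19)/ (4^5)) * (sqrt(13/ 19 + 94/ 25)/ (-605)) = -sqrt(40109)/ 58854400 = -0.00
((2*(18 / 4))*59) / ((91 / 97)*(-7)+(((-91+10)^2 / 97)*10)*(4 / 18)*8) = 51507 / 116003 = 0.44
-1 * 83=-83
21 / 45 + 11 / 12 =83 / 60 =1.38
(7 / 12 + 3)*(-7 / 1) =-301 / 12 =-25.08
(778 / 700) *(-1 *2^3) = -1556 / 175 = -8.89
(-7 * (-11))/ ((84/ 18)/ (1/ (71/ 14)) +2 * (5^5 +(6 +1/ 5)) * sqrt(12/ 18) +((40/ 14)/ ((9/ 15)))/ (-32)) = -425917800/ 6149198022893 +37804856320 * sqrt(6)/ 6149198022893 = 0.01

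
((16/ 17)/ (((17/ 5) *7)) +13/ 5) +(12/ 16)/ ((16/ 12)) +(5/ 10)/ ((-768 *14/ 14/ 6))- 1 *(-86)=230973229/ 2589440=89.20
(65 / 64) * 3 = 195 / 64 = 3.05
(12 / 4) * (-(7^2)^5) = -847425747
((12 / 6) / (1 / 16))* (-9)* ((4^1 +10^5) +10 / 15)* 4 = -115205376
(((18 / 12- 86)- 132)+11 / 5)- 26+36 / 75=-11991 / 50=-239.82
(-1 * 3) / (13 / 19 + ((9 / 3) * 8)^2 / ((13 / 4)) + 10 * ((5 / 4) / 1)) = -494 / 31355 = -0.02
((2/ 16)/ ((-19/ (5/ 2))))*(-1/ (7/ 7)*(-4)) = -5/ 76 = -0.07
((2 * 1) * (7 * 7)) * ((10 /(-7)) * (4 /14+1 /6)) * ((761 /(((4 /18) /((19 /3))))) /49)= -28032.76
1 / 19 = 0.05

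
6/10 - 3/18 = 13/30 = 0.43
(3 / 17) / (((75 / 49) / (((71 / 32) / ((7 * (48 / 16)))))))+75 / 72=42997 / 40800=1.05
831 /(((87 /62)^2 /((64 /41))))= 68146432 /103443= 658.78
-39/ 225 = -13/ 75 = -0.17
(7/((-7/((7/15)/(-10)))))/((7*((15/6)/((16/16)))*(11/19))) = 19/4125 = 0.00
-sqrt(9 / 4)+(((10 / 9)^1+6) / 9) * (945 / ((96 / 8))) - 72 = -203 / 18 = -11.28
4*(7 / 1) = 28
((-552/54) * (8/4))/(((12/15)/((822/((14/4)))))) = -126040/21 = -6001.90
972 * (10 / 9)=1080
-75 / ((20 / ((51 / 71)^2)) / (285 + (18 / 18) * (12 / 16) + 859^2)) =-115198303005 / 80656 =-1428267.00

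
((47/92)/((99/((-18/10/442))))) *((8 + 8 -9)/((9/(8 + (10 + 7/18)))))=-108899/362316240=-0.00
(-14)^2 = 196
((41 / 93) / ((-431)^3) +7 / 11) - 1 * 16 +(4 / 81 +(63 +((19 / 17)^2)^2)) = 9095751767809795522 / 184699999330681131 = 49.25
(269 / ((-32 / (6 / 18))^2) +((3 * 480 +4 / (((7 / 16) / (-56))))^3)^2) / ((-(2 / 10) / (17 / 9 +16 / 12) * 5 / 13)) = -2219073430794860104879141 / 82944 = -26753875274822291002.11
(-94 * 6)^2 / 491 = 318096 / 491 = 647.85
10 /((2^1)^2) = 5 /2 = 2.50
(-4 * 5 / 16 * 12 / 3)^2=25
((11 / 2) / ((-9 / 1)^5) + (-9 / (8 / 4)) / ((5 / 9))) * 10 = -4783024 / 59049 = -81.00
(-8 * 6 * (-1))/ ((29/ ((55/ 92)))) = 660/ 667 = 0.99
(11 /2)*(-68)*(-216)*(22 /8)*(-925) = -205494300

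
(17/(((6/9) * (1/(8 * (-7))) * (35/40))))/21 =-77.71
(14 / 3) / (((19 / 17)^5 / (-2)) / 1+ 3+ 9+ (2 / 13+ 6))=516827948 / 1913949651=0.27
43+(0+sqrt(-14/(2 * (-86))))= sqrt(602)/86+43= 43.29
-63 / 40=-1.58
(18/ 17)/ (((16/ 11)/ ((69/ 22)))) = 621/ 272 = 2.28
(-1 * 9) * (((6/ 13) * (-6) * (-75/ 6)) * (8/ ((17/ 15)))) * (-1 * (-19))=-9234000/ 221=-41782.81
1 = 1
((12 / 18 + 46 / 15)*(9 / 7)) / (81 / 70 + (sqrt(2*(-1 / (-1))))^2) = 336 / 221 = 1.52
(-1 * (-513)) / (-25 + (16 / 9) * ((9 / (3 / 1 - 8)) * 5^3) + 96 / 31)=-15903 / 13079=-1.22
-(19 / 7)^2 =-361 / 49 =-7.37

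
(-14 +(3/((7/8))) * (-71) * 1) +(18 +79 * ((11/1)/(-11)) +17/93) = -207178/651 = -318.25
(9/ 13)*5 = 45/ 13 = 3.46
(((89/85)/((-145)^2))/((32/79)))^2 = 49434961/3270467344000000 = 0.00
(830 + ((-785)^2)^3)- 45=234001122366391410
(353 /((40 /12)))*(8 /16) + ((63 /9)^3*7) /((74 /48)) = 1191663 /740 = 1610.36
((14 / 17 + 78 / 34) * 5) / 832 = 265 / 14144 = 0.02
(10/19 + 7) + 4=219/19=11.53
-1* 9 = -9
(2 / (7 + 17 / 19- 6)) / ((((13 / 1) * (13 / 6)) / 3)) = 19 / 169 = 0.11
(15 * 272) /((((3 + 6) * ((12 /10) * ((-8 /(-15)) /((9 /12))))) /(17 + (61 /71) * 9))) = 932875 /71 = 13139.08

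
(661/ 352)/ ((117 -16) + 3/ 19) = 12559/ 676544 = 0.02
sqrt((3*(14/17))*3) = 3*sqrt(238)/17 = 2.72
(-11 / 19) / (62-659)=11 / 11343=0.00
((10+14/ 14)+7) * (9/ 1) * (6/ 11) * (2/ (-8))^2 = 5.52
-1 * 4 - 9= -13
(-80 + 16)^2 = 4096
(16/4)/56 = 0.07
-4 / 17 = -0.24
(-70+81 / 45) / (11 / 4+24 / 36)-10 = -6142 / 205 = -29.96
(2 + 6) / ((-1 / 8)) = -64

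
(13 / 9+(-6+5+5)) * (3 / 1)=49 / 3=16.33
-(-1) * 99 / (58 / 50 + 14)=2475 / 379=6.53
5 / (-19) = -5 / 19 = -0.26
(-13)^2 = 169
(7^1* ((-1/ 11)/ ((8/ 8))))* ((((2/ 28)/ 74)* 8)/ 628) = -1/ 127798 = -0.00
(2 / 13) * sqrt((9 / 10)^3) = 0.13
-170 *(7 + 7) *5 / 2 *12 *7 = -499800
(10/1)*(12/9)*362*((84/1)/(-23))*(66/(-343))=3822720/1127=3391.94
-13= -13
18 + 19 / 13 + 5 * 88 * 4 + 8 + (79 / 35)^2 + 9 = 28689783 / 15925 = 1801.56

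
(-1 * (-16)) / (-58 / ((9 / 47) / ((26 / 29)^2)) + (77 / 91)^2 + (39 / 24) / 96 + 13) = -180670464 / 2594096989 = -0.07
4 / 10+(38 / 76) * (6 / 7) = 29 / 35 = 0.83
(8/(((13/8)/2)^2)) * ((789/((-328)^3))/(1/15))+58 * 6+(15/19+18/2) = 79179818442/221305331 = 357.79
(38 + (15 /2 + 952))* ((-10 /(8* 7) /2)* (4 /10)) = -285 /8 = -35.62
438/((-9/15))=-730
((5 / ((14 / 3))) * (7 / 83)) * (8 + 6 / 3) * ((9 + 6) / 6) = 375 / 166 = 2.26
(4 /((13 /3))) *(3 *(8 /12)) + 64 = 856 /13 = 65.85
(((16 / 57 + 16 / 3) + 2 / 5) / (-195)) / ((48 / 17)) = -14569 / 1333800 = -0.01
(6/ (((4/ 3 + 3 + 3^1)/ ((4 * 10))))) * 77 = 2520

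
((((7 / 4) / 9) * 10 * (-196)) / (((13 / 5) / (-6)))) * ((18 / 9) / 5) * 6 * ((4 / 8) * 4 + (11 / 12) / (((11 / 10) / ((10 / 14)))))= 213640 / 39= 5477.95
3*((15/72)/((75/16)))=2/15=0.13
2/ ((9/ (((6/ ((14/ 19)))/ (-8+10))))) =19/ 21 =0.90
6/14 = 3/7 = 0.43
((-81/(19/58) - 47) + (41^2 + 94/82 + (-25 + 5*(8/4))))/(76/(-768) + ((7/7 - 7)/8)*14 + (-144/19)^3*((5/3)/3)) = -74127520512/13630984025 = -5.44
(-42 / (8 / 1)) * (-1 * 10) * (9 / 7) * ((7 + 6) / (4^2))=1755 / 32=54.84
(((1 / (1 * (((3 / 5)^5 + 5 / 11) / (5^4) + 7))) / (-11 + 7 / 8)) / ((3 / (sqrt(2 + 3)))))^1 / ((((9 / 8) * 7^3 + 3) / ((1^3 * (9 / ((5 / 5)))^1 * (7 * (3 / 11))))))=-125000000 * sqrt(5) / 601614205011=-0.00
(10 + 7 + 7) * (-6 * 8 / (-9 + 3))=192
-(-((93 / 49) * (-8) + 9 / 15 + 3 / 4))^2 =-183792249 / 960400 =-191.37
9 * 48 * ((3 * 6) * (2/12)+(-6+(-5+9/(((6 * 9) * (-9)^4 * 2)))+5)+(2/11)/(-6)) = -10497556/8019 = -1309.09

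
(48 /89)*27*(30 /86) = 19440 /3827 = 5.08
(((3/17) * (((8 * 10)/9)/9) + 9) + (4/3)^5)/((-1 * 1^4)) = -55307/4131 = -13.39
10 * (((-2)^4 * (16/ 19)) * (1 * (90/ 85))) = 46080/ 323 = 142.66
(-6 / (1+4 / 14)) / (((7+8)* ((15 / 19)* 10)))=-133 / 3375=-0.04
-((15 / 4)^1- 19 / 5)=1 / 20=0.05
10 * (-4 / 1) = -40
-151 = -151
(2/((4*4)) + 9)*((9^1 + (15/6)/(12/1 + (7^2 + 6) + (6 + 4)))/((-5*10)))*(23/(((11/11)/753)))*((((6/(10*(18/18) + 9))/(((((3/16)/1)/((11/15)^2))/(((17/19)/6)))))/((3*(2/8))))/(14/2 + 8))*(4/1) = -876966777544/639646875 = -1371.02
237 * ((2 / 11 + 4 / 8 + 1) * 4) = 17538 / 11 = 1594.36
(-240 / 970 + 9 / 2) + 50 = 10525 / 194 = 54.25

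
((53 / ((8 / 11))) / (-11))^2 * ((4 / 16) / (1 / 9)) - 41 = 14785 / 256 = 57.75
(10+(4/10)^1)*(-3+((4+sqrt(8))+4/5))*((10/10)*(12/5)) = 5616/125+1248*sqrt(2)/25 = 115.53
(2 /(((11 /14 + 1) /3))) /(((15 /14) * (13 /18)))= 7056 /1625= 4.34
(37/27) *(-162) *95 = -21090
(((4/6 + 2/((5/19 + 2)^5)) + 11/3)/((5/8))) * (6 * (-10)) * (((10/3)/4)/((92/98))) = -3774894051880/10143582567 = -372.15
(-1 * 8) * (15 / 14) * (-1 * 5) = 300 / 7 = 42.86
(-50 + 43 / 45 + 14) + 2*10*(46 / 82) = -43957 / 1845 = -23.82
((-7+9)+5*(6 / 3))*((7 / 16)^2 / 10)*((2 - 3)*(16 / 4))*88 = -80.85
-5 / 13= -0.38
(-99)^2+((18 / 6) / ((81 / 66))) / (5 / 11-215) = 104086499 / 10620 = 9800.99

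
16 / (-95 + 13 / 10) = -160 / 937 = -0.17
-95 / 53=-1.79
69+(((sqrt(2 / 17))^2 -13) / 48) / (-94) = 1764265 / 25568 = 69.00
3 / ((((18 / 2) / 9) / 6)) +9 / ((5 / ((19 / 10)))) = 1071 / 50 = 21.42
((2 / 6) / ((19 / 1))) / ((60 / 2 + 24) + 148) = 1 / 11514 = 0.00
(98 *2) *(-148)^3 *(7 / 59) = -4447738624 / 59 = -75385400.41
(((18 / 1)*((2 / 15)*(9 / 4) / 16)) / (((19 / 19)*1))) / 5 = 27 / 400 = 0.07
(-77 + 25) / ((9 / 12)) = -208 / 3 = -69.33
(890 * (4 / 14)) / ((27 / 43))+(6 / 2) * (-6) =386.97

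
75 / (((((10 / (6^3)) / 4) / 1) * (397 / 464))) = 7573.60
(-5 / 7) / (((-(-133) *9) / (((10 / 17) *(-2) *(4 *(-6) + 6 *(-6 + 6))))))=-800 / 47481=-0.02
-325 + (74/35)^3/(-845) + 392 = 2426962901/36229375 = 66.99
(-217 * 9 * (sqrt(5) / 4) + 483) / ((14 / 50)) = 1725 - 6975 * sqrt(5) / 4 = -2174.14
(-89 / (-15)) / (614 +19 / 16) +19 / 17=166439 / 147645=1.13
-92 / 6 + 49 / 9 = -89 / 9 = -9.89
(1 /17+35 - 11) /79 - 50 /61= -42201 /81923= -0.52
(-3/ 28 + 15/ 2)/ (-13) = -207/ 364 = -0.57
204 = 204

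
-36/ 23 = -1.57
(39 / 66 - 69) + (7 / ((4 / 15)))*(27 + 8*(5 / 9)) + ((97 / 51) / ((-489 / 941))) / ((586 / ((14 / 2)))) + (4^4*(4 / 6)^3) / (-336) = 15327999767825 / 20255356044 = 756.74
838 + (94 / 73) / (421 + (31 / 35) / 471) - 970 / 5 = 163137492091 / 253317884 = 644.00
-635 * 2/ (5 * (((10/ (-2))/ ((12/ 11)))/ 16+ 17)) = -48768/ 3209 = -15.20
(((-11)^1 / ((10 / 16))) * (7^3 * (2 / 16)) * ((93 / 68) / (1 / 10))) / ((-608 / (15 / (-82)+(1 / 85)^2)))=-37998822477 / 12247126400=-3.10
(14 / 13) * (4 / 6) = 28 / 39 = 0.72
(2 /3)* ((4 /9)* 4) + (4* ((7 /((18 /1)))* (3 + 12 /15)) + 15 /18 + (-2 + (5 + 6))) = 4571 /270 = 16.93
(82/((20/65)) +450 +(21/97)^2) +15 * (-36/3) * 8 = -13613941/18818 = -723.45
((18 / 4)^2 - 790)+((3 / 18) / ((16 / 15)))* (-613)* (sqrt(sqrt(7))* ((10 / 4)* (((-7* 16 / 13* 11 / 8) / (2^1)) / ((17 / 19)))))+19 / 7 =-21477 / 28+22420475* 7^(1 / 4) / 14144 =1811.35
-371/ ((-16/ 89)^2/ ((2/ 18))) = -2938691/ 2304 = -1275.47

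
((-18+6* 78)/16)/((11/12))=675/22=30.68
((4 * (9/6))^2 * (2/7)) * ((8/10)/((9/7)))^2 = 896/225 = 3.98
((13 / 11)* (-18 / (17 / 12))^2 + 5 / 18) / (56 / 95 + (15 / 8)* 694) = 2077345810 / 14153833089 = 0.15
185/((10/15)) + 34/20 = 1396/5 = 279.20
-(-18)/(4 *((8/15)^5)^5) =2272605146463811397552490234375/75557863725914323419136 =30077678.67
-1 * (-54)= 54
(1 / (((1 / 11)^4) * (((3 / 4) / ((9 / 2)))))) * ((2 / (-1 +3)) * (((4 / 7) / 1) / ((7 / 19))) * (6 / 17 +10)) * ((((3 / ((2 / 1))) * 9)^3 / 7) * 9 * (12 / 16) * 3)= 58542947471844 / 5831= 10039949832.25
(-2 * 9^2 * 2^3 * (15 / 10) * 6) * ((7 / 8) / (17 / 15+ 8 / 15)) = -30618 / 5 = -6123.60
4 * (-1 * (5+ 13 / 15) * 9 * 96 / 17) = -1192.66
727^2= 528529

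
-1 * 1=-1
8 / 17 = 0.47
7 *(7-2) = 35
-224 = -224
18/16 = 9/8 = 1.12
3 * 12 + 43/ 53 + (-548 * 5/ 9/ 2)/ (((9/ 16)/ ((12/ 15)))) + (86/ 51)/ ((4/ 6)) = -12928810/ 72981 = -177.15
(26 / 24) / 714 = 13 / 8568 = 0.00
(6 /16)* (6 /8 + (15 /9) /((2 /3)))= 39 /32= 1.22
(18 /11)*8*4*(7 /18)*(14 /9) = 3136 /99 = 31.68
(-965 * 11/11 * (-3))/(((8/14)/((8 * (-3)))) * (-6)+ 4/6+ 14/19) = 1155105/617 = 1872.13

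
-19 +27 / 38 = -695 / 38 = -18.29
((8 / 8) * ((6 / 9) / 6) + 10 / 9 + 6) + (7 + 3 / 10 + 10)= 2207 / 90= 24.52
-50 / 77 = -0.65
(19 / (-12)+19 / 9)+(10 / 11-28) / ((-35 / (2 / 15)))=43727 / 69300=0.63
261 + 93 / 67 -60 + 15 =14565 / 67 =217.39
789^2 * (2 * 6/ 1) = 7470252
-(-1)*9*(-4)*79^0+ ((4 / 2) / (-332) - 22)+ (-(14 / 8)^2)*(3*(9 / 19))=-1573417 / 25232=-62.36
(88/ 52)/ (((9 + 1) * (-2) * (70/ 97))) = -1067/ 9100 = -0.12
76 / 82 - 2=-44 / 41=-1.07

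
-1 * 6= -6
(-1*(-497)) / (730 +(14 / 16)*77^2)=3976 / 47343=0.08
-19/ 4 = -4.75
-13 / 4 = -3.25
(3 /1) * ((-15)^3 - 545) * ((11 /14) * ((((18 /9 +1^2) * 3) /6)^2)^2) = -93555 /2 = -46777.50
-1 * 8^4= -4096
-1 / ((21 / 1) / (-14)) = 2 / 3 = 0.67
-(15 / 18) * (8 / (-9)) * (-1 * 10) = -200 / 27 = -7.41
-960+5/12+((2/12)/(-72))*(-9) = -15353/16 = -959.56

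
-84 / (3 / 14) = -392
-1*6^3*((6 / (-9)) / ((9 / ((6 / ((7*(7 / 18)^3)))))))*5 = 2799360 / 2401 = 1165.91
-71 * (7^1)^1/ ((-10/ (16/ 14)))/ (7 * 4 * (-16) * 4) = -71/ 2240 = -0.03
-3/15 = -1/5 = -0.20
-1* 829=-829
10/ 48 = 5/ 24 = 0.21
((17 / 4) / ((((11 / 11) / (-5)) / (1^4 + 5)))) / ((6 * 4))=-85 / 16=-5.31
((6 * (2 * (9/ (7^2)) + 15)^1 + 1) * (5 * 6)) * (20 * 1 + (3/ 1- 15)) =22368.98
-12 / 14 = -6 / 7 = -0.86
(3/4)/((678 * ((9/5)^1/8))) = 5/1017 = 0.00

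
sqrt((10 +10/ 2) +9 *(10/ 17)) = sqrt(5865)/ 17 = 4.50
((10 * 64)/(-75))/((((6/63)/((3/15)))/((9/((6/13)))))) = -8736/25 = -349.44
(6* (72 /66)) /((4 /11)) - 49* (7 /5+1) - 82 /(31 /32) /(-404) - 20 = -1869058 /15655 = -119.39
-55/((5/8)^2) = -704/5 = -140.80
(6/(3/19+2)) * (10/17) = 1140/697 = 1.64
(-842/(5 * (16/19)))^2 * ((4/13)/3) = 63984001/15600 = 4101.54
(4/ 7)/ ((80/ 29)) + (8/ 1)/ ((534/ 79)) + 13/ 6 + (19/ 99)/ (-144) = 157912739/ 44407440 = 3.56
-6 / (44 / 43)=-129 / 22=-5.86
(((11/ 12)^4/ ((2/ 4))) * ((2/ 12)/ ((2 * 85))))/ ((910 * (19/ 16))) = 14641/ 11427998400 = 0.00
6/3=2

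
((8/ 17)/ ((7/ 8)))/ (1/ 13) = 832/ 119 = 6.99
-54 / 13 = -4.15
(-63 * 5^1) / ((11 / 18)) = -5670 / 11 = -515.45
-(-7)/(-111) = -7/111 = -0.06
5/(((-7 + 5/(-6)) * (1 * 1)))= -30/47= -0.64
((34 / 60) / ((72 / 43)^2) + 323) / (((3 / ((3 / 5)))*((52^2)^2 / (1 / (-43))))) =-50264393 / 244477041868800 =-0.00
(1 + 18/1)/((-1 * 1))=-19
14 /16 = 7 /8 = 0.88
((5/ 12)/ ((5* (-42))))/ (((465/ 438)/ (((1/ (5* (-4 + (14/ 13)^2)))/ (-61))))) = -12337/ 5718384000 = -0.00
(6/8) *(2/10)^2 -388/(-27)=38881/2700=14.40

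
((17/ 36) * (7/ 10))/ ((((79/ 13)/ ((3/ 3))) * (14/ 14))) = 1547/ 28440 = 0.05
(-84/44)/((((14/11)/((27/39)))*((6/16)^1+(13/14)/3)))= -2268/1495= -1.52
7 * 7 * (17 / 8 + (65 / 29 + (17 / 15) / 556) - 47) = -1010465701 / 483720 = -2088.95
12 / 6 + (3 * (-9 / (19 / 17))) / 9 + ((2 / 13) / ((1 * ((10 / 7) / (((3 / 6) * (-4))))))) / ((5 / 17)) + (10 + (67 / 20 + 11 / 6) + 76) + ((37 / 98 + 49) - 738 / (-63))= 547752679 / 3630900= 150.86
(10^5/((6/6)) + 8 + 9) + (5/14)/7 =9801671/98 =100017.05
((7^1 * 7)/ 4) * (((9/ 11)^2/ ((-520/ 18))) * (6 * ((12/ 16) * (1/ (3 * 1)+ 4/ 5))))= -1821771/ 1258400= -1.45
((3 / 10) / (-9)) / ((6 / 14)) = -0.08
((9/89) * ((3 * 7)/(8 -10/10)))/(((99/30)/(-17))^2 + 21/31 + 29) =24189300/2369336551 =0.01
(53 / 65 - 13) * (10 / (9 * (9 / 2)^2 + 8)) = -6336 / 9893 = -0.64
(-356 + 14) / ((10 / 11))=-1881 / 5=-376.20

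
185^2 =34225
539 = 539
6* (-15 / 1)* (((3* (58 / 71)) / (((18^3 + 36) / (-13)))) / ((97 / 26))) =147030 / 1122581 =0.13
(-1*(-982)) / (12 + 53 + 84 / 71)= 69722 / 4699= 14.84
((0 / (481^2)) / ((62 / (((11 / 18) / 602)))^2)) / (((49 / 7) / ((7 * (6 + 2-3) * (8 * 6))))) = 0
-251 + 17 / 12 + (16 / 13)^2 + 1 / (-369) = -61879885 / 249444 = -248.07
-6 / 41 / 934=-3 / 19147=-0.00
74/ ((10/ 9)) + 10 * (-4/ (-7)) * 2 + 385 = 463.03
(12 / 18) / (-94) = -1 / 141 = -0.01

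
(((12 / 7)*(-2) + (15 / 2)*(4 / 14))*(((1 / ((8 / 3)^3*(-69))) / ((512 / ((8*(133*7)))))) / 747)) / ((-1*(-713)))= 1197 / 44601081856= 0.00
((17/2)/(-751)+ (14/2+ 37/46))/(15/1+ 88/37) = 4980533/11106539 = 0.45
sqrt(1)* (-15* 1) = -15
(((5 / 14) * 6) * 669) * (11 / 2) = 110385 / 14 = 7884.64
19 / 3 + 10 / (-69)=427 / 69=6.19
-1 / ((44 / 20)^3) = -125 / 1331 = -0.09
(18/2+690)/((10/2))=699/5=139.80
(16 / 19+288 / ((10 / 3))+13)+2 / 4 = 19141 / 190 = 100.74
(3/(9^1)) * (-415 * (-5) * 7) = 14525/3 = 4841.67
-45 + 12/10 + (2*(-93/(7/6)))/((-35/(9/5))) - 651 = -841086/1225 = -686.60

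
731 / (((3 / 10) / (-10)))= -73100 / 3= -24366.67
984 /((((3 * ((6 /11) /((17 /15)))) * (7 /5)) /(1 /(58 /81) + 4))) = 4799542 /1827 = 2627.01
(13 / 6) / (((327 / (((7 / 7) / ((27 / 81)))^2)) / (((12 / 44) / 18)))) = 13 / 14388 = 0.00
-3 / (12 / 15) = -15 / 4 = -3.75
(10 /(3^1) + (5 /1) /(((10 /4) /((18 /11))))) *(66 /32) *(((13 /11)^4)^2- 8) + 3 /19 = -1856975004073 /32582549912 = -56.99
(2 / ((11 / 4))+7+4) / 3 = 3.91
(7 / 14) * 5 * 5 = 25 / 2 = 12.50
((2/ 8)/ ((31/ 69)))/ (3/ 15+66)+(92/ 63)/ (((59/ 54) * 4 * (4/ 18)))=25630809/ 16951172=1.51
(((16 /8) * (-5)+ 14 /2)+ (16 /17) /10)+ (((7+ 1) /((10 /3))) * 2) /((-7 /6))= -4177 /595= -7.02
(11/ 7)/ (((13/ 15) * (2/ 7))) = 6.35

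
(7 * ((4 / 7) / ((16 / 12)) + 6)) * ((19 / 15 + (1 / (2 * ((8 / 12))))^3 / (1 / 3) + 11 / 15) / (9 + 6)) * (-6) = -58.78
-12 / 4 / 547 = -3 / 547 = -0.01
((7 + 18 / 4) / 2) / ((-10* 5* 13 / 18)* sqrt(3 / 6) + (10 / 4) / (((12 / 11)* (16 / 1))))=-5511168* sqrt(2) / 34610111-218592 / 173050555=-0.23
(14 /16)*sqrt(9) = 21 /8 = 2.62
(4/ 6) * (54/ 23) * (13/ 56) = 117/ 322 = 0.36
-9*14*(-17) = 2142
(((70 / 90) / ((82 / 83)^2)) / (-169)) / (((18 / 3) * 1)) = -48223 / 61363224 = -0.00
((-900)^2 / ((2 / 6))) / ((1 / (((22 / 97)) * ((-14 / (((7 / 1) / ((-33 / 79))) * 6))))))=588060000 / 7663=76740.18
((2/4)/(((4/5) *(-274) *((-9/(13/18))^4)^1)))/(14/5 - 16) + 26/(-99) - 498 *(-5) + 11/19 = 2490.32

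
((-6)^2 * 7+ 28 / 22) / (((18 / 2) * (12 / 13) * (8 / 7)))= 26.68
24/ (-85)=-24/ 85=-0.28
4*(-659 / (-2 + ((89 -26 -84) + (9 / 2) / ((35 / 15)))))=36904 / 295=125.10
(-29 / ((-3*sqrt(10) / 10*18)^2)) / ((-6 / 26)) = 1885 / 4374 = 0.43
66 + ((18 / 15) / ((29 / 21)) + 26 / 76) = 370333 / 5510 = 67.21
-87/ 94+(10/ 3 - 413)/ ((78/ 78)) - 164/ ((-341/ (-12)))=-40038343/ 96162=-416.36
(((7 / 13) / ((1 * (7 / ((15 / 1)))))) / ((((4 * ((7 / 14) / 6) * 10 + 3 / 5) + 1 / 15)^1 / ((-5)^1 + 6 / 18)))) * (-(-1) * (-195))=525 / 2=262.50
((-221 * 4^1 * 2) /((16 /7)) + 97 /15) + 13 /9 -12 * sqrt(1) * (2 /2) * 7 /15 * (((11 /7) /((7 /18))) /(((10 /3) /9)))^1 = -2604061 /3150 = -826.69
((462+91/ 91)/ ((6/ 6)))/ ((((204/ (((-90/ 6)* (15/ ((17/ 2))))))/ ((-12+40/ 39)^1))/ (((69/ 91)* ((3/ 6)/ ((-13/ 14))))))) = -170916450/ 634933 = -269.19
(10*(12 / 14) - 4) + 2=46 / 7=6.57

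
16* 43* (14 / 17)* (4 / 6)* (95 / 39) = 1830080 / 1989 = 920.10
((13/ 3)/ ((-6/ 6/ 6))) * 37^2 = -35594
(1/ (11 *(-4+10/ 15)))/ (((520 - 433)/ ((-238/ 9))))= 0.01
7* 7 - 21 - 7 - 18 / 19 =381 / 19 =20.05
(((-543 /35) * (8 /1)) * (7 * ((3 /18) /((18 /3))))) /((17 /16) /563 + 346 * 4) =-3260896 /187006335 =-0.02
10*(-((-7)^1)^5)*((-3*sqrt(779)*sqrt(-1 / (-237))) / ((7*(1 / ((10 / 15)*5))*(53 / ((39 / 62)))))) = -1560650*sqrt(184623) / 129797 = -5166.35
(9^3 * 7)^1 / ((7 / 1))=729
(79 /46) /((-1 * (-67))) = 79 /3082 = 0.03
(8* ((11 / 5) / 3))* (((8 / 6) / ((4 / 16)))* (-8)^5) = -46137344 / 45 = -1025274.31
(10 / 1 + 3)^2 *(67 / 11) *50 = 566150 / 11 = 51468.18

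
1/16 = 0.06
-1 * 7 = -7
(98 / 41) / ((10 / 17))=833 / 205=4.06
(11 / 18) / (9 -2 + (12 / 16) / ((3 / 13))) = 22 / 369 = 0.06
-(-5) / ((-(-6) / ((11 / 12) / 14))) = 55 / 1008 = 0.05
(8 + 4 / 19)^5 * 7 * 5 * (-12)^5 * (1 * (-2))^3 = 6437055496150056960 / 2476099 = 2599676142250.39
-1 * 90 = -90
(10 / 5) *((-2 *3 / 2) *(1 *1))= -6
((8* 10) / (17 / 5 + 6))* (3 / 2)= 600 / 47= 12.77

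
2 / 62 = 1 / 31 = 0.03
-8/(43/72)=-13.40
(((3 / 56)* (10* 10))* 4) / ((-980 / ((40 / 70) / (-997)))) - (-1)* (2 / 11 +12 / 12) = 31119691 / 26331767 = 1.18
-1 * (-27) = 27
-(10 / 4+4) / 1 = -6.50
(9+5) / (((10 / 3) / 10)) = 42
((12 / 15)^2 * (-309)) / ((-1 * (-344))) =-618 / 1075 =-0.57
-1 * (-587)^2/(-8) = 344569/8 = 43071.12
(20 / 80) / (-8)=-1 / 32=-0.03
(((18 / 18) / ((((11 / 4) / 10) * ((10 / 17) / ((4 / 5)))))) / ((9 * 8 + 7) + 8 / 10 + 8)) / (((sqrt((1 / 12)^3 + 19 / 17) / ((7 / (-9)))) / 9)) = -45696 * sqrt(1675299) / 158627821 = -0.37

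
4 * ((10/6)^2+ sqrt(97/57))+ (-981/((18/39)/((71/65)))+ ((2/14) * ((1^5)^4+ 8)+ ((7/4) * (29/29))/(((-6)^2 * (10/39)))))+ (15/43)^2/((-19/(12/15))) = -163541245543/70824096+ 4 * sqrt(5529)/57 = -2303.90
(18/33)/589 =6/6479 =0.00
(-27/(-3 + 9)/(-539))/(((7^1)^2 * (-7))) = -9/369754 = -0.00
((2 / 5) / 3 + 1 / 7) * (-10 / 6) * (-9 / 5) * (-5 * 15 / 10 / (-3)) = 29 / 14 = 2.07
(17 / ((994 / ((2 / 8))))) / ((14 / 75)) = 1275 / 55664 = 0.02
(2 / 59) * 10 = 20 / 59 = 0.34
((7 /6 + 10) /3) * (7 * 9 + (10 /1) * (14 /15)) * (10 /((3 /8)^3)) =37219840 /729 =51056.02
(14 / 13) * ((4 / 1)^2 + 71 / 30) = 3857 / 195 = 19.78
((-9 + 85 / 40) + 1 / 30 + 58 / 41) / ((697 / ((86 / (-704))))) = 1148143 / 1207092480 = 0.00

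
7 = 7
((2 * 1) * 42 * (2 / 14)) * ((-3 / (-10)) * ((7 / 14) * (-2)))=-18 / 5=-3.60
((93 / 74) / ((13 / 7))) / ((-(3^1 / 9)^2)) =-5859 / 962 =-6.09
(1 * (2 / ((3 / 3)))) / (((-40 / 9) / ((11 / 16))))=-0.31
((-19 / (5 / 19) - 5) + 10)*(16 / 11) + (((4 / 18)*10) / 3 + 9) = -130687 / 1485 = -88.00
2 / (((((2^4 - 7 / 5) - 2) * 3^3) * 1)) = 10 / 1701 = 0.01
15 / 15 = 1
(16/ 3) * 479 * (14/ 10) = 53648/ 15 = 3576.53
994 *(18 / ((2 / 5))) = 44730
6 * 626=3756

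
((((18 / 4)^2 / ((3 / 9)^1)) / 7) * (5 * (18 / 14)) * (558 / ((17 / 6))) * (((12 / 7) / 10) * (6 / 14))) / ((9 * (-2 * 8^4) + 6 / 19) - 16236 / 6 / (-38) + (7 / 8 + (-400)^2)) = 0.01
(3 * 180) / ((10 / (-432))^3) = -1088391168 / 25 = -43535646.72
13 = 13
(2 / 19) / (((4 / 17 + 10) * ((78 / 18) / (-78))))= -102 / 551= -0.19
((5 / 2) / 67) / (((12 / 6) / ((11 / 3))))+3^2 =7291 / 804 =9.07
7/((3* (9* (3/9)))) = 7/9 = 0.78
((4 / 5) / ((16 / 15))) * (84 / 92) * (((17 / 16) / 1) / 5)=1071 / 7360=0.15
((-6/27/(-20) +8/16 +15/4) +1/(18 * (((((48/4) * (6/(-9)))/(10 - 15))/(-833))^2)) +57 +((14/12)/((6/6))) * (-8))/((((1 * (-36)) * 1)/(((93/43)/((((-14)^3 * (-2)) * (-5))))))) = 99929337/3020595200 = 0.03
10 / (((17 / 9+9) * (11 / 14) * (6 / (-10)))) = -150 / 77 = -1.95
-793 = -793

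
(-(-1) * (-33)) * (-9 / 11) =27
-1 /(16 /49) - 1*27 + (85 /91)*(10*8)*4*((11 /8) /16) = -6371 /1456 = -4.38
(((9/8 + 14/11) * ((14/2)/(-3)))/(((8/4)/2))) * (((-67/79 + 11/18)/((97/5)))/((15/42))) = 3484243/18207288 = 0.19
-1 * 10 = -10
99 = 99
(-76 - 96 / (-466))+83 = 1679 / 233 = 7.21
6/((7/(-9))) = -54/7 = -7.71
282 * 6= 1692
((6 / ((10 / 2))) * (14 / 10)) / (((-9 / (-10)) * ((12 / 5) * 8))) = 7 / 72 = 0.10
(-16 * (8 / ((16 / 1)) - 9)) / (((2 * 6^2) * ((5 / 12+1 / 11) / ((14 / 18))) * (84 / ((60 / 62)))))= 1870 / 56079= 0.03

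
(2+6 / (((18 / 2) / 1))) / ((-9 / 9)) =-8 / 3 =-2.67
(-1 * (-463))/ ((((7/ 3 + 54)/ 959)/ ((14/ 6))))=3108119/ 169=18391.24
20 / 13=1.54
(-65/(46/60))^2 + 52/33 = 125510008/17457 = 7189.67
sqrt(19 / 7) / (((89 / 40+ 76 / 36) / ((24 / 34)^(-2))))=1445 * sqrt(133) / 21854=0.76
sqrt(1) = 1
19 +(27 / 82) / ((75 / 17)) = 39103 / 2050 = 19.07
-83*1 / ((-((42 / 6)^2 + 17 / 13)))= 1.65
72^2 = 5184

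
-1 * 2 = -2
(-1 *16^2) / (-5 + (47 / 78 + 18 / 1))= -19968 / 1061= -18.82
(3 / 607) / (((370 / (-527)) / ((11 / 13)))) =-17391 / 2919670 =-0.01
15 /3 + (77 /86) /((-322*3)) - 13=-94955 /11868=-8.00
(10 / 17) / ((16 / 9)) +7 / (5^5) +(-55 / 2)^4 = 486127236279 / 850000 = 571914.40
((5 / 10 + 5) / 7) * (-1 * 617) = -6787 / 14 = -484.79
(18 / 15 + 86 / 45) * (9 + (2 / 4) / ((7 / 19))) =290 / 9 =32.22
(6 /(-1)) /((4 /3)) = -9 /2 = -4.50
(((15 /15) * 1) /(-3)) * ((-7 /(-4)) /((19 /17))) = -119 /228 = -0.52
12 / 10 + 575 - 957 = -1904 / 5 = -380.80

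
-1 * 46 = -46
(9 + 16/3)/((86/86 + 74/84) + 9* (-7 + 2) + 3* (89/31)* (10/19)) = -354578/954539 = -0.37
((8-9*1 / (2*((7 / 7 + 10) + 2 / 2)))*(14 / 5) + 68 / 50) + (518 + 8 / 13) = 703723 / 1300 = 541.33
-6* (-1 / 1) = 6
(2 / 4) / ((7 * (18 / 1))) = 1 / 252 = 0.00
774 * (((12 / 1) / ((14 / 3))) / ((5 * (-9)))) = -1548 / 35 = -44.23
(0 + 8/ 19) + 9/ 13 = 275/ 247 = 1.11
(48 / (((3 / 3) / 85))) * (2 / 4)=2040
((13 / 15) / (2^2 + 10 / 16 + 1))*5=104 / 135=0.77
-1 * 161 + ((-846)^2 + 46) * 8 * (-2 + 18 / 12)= -2863209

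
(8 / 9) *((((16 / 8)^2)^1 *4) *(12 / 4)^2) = 128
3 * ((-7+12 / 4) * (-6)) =72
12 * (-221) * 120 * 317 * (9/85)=-10681632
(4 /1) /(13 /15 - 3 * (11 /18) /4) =480 /49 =9.80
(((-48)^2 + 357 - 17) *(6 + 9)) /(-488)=-9915 /122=-81.27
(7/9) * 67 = 469/9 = 52.11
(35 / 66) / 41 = 35 / 2706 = 0.01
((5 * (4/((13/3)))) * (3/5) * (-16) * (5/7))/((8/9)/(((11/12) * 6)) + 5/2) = -570240/47957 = -11.89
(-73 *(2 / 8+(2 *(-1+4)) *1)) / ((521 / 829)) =-1512925 / 2084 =-725.97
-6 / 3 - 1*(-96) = 94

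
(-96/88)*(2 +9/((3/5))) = -18.55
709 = 709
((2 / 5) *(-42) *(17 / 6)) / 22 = -119 / 55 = -2.16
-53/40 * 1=-1.32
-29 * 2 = -58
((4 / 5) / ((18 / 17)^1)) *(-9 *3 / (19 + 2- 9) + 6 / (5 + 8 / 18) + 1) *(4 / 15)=-986 / 33075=-0.03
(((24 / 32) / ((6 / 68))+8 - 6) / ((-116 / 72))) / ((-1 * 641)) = 189 / 18589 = 0.01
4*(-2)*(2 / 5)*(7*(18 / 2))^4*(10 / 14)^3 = -18370800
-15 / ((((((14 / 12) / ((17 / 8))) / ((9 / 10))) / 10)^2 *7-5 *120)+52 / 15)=15801075 / 628363756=0.03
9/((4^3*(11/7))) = 63/704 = 0.09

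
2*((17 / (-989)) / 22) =-17 / 10879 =-0.00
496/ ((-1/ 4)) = -1984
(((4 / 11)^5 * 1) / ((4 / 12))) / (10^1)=1536 / 805255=0.00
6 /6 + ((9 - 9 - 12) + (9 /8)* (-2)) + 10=-13 /4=-3.25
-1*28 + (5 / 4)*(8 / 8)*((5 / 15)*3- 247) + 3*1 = -665 / 2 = -332.50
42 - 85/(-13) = 631/13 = 48.54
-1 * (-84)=84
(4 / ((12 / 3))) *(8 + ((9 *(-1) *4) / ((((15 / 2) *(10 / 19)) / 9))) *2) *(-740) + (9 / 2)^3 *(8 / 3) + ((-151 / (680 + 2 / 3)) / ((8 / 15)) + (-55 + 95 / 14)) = 66182803639 / 571760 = 115752.77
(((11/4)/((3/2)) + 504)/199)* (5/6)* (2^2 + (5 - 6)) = 15175/2388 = 6.35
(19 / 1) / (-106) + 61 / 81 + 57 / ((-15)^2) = 177553 / 214650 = 0.83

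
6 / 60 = 1 / 10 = 0.10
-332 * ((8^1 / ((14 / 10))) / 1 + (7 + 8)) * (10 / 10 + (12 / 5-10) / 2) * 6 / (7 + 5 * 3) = 57768 / 11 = 5251.64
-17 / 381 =-0.04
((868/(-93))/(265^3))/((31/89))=-2492/1730695125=-0.00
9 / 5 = 1.80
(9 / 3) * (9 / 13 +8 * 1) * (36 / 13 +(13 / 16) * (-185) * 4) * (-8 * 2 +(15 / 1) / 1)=10550019 / 676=15606.54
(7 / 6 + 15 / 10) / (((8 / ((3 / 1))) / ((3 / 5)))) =3 / 5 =0.60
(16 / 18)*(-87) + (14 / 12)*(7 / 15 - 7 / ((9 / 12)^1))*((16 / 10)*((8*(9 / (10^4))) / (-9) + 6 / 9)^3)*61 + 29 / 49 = -54478576024379257 / 145349121093750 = -374.81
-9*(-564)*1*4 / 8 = 2538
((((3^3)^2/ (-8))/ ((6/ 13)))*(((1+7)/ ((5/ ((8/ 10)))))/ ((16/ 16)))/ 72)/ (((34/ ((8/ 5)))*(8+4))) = -117/ 8500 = -0.01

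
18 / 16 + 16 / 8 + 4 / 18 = 241 / 72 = 3.35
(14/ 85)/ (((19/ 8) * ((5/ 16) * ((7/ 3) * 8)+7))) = 96/ 17765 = 0.01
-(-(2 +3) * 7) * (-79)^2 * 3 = 655305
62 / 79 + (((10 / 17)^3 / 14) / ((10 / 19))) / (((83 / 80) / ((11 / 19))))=180452086 / 225501787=0.80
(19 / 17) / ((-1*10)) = -19 / 170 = -0.11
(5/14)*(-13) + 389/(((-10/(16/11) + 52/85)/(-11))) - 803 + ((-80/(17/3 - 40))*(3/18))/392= -5350089603/42990346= -124.45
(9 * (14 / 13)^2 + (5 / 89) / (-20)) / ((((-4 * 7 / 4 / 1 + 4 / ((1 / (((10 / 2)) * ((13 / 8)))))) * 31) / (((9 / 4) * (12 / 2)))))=5650335 / 31706428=0.18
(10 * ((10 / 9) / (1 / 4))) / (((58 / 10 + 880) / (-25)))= -50000 / 39861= -1.25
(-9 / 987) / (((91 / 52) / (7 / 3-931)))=4.84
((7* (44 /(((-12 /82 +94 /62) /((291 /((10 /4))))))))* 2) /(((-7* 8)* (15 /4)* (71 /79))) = -857091224 /3090275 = -277.35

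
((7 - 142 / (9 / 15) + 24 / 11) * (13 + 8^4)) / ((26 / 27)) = -277616367 / 286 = -970686.60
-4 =-4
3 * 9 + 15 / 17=474 / 17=27.88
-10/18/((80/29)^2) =-841/11520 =-0.07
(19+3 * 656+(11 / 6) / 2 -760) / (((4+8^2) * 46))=14735 / 37536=0.39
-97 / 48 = -2.02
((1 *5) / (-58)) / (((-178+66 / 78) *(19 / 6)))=195 / 1268953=0.00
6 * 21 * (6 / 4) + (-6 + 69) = 252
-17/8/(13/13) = -17/8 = -2.12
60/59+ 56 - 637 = -34219/59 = -579.98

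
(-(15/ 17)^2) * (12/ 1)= -2700/ 289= -9.34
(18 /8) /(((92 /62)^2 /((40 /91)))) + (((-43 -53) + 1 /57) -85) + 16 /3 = -961470371 /5487846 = -175.20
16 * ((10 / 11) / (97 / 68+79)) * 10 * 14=1523200 / 60159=25.32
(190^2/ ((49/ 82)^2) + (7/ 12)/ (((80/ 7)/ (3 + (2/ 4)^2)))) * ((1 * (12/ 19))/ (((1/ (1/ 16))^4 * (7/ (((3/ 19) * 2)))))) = 2796327916311/ 63620534763520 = 0.04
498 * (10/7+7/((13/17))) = 479574/91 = 5270.04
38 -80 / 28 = 246 / 7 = 35.14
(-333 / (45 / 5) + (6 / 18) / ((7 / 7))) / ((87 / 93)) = -39.20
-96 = -96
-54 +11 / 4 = -205 / 4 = -51.25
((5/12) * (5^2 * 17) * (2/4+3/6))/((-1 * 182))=-2125/2184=-0.97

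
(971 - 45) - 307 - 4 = 615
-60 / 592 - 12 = -12.10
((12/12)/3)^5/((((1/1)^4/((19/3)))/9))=19/81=0.23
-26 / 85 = -0.31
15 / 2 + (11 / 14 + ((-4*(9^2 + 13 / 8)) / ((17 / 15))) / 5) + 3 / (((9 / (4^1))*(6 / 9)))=-11433 / 238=-48.04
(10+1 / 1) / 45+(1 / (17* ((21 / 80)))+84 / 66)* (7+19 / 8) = 3363971 / 235620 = 14.28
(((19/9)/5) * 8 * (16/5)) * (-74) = -179968/225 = -799.86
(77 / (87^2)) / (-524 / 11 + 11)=-847 / 3050307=-0.00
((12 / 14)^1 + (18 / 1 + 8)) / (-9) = -188 / 63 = -2.98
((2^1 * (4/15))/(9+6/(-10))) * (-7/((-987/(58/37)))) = 232/328671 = 0.00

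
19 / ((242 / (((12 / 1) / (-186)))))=-19 / 3751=-0.01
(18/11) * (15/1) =270/11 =24.55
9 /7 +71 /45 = 902 /315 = 2.86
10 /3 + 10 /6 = 5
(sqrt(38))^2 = 38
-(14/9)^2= -196/81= -2.42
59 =59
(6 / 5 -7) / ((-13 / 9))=261 / 65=4.02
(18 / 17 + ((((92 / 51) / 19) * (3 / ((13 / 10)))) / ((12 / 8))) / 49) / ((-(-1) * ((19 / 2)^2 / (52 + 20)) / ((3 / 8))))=23594472 / 74276111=0.32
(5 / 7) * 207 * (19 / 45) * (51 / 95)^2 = 59823 / 3325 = 17.99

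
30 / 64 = 15 / 32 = 0.47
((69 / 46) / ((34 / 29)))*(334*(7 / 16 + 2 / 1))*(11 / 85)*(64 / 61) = 12465882 / 88145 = 141.42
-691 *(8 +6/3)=-6910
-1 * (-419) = 419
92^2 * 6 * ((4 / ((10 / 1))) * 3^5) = 24681024 / 5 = 4936204.80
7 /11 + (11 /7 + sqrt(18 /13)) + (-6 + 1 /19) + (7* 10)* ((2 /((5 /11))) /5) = 3* sqrt(26) /13 + 423249 /7315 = 59.04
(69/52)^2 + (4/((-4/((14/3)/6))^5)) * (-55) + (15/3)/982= 2291666545139/1254355704576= 1.83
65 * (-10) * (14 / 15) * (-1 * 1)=606.67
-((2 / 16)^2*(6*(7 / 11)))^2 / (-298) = 0.00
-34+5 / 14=-33.64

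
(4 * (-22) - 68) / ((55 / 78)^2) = -949104 / 3025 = -313.75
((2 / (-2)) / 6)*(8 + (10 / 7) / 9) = -257 / 189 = -1.36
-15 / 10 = -3 / 2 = -1.50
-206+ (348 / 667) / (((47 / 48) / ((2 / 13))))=-2893766 / 14053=-205.92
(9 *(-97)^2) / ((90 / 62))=291679 / 5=58335.80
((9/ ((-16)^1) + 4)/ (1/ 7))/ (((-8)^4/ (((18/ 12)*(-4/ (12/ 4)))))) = -385/ 32768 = -0.01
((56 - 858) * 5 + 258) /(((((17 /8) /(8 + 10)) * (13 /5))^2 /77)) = -149767833600 /48841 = -3066436.67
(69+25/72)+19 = 6361/72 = 88.35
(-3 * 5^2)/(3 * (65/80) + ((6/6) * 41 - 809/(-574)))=-344400/205937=-1.67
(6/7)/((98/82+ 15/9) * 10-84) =-369/23842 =-0.02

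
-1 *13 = -13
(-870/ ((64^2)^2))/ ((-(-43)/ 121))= -52635/ 360710144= -0.00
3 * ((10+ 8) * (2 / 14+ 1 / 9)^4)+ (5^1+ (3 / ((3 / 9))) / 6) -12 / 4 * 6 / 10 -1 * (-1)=34566971 / 5834430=5.92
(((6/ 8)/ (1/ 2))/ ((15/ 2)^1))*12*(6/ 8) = 9/ 5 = 1.80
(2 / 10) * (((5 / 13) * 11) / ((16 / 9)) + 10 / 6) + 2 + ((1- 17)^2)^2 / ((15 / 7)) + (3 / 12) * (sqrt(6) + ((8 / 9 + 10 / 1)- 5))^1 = sqrt(6) / 4 + 286301323 / 9360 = 30588.36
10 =10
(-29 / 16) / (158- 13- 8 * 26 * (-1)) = -29 / 5648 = -0.01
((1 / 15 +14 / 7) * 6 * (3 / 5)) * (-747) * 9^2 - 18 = -11254752 / 25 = -450190.08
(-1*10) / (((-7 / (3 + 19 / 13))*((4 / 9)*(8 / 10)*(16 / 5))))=5.60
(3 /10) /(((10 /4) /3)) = 9 /25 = 0.36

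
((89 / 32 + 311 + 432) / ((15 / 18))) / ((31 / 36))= 128871 / 124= 1039.28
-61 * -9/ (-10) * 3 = -1647/ 10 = -164.70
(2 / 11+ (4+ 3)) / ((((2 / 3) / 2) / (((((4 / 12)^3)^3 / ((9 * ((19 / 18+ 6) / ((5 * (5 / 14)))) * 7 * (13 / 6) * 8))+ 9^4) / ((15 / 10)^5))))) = 8803599932564312 / 472923500049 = 18615.27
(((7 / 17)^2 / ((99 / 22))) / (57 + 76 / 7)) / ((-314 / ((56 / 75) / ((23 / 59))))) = -1133272 / 334597516875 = -0.00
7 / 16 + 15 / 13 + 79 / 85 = 44567 / 17680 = 2.52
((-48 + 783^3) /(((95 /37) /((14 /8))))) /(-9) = -41444199167 /1140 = -36354560.67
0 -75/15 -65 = -70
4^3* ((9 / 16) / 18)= 2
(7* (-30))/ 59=-210/ 59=-3.56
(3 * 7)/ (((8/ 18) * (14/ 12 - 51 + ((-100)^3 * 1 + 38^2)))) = -567/ 11983270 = -0.00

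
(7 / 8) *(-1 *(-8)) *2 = 14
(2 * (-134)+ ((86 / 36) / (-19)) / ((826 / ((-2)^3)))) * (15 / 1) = -94634390 / 23541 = -4019.98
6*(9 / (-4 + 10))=9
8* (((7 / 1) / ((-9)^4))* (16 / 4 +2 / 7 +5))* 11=5720 / 6561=0.87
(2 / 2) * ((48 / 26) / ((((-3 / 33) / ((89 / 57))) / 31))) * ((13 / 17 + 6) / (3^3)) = -27921080 / 113373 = -246.28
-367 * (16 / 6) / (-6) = 1468 / 9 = 163.11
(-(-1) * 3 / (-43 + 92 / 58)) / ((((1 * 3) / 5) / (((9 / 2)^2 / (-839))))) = 11745 / 4030556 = 0.00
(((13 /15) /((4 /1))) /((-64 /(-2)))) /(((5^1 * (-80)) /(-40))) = 13 /19200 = 0.00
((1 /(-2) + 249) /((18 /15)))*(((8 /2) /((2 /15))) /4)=1553.12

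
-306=-306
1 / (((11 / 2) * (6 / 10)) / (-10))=-100 / 33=-3.03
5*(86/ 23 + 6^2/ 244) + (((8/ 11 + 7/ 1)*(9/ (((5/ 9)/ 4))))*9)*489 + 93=2203813.16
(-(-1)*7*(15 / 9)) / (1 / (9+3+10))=770 / 3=256.67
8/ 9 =0.89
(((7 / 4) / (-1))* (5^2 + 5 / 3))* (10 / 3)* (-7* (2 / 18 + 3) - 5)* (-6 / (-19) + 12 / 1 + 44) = 361018000 / 1539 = 234579.60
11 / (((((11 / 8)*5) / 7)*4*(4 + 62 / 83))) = 581 / 985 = 0.59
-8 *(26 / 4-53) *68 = 25296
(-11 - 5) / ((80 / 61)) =-61 / 5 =-12.20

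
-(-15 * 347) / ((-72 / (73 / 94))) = -126655 / 2256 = -56.14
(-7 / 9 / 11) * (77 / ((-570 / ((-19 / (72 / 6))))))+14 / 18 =2471 / 3240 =0.76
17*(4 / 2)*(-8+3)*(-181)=30770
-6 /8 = -0.75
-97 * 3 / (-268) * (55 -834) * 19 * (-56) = 60299274 / 67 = 899989.16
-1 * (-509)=509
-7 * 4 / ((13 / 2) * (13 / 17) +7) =-952 / 407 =-2.34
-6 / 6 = -1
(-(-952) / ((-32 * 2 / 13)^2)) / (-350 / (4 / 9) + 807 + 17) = 20111 / 18688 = 1.08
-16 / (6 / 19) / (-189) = 0.27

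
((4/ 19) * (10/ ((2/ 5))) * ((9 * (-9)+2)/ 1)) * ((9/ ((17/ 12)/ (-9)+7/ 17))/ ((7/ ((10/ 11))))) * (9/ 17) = -691092000/ 683221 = -1011.52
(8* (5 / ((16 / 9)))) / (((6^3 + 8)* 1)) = 45 / 448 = 0.10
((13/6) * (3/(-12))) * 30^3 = -14625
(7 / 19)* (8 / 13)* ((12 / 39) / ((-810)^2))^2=56 / 1123062046689375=0.00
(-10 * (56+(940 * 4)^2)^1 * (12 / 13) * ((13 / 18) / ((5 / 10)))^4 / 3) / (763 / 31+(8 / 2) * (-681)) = 987562397120 / 14077719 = 70150.74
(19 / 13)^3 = 6859 / 2197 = 3.12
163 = 163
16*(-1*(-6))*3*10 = 2880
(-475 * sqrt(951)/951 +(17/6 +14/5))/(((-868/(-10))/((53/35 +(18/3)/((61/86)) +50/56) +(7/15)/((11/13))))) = 543796201/733859280 - 1528421275 * sqrt(951)/23263339176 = -1.29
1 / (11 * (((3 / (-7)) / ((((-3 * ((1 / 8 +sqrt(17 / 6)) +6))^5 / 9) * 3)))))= 190206737 * sqrt(102) / 8192 +95231078061 / 360448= 498698.31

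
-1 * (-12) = 12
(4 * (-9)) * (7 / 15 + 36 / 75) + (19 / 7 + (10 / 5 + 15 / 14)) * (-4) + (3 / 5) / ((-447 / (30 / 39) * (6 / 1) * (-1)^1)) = -58191179 / 1016925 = -57.22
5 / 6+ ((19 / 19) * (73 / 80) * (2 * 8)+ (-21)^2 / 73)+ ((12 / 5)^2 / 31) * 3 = 7478711 / 339450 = 22.03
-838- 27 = -865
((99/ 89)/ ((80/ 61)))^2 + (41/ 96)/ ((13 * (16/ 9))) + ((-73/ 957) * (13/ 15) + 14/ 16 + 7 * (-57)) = -1504016355066229/ 3784134182400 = -397.45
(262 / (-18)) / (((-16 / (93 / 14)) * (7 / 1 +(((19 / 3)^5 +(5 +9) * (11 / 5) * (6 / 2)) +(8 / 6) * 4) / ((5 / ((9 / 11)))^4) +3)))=185803440625 / 534247228704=0.35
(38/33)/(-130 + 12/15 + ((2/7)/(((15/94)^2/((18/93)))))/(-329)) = -721525/80959241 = -0.01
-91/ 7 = -13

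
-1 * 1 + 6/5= 0.20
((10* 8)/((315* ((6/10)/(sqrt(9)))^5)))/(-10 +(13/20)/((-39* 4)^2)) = -208000000/2620793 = -79.37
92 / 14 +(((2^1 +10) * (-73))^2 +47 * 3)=5372665 / 7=767523.57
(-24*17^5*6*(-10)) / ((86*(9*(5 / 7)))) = 159023984 / 43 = 3698232.19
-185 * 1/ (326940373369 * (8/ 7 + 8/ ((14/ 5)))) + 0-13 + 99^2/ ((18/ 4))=2831303633375355/ 1307761493476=2165.00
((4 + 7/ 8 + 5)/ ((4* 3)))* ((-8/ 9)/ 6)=-79/ 648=-0.12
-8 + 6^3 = 208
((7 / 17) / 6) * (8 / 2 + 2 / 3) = 0.32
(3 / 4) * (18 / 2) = 27 / 4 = 6.75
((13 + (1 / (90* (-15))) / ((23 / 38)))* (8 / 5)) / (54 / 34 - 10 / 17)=1614448 / 77625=20.80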